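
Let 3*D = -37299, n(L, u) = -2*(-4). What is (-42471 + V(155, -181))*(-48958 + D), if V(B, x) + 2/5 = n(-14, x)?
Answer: 13034352947/5 ≈ 2.6069e+9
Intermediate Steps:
n(L, u) = 8
V(B, x) = 38/5 (V(B, x) = -2/5 + 8 = 38/5)
D = -12433 (D = (1/3)*(-37299) = -12433)
(-42471 + V(155, -181))*(-48958 + D) = (-42471 + 38/5)*(-48958 - 12433) = -212317/5*(-61391) = 13034352947/5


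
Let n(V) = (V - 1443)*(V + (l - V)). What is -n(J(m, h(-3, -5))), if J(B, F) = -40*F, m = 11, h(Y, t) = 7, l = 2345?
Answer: 4040435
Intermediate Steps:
n(V) = -3383835 + 2345*V (n(V) = (V - 1443)*(V + (2345 - V)) = (-1443 + V)*2345 = -3383835 + 2345*V)
-n(J(m, h(-3, -5))) = -(-3383835 + 2345*(-40*7)) = -(-3383835 + 2345*(-280)) = -(-3383835 - 656600) = -1*(-4040435) = 4040435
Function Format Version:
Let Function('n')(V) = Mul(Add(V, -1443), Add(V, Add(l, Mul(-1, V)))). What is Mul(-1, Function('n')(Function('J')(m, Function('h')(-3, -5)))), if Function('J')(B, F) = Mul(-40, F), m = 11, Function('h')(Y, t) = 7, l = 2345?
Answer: 4040435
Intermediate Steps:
Function('n')(V) = Add(-3383835, Mul(2345, V)) (Function('n')(V) = Mul(Add(V, -1443), Add(V, Add(2345, Mul(-1, V)))) = Mul(Add(-1443, V), 2345) = Add(-3383835, Mul(2345, V)))
Mul(-1, Function('n')(Function('J')(m, Function('h')(-3, -5)))) = Mul(-1, Add(-3383835, Mul(2345, Mul(-40, 7)))) = Mul(-1, Add(-3383835, Mul(2345, -280))) = Mul(-1, Add(-3383835, -656600)) = Mul(-1, -4040435) = 4040435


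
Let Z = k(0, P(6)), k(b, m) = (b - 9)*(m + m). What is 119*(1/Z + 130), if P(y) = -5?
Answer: 1392419/90 ≈ 15471.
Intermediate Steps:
k(b, m) = 2*m*(-9 + b) (k(b, m) = (-9 + b)*(2*m) = 2*m*(-9 + b))
Z = 90 (Z = 2*(-5)*(-9 + 0) = 2*(-5)*(-9) = 90)
119*(1/Z + 130) = 119*(1/90 + 130) = 119*(11701/90) = 1392419/90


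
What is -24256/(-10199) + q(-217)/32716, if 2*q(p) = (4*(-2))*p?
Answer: 200603007/83417621 ≈ 2.4048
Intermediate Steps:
q(p) = -4*p (q(p) = ((4*(-2))*p)/2 = (-8*p)/2 = -4*p)
-24256/(-10199) + q(-217)/32716 = -24256/(-10199) - 4*(-217)/32716 = -24256*(-1/10199) + 868*(1/32716) = 24256/10199 + 217/8179 = 200603007/83417621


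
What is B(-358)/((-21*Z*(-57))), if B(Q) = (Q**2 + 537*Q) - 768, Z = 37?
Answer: -64850/44289 ≈ -1.4642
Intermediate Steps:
B(Q) = -768 + Q**2 + 537*Q
B(-358)/((-21*Z*(-57))) = (-768 + (-358)**2 + 537*(-358))/((-21*37*(-57))) = (-768 + 128164 - 192246)/((-777*(-57))) = -64850/44289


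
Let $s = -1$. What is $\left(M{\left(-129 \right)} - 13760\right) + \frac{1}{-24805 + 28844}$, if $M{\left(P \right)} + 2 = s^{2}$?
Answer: $- \frac{55580678}{4039} \approx -13761.0$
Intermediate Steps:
$M{\left(P \right)} = -1$ ($M{\left(P \right)} = -2 + \left(-1\right)^{2} = -2 + 1 = -1$)
$\left(M{\left(-129 \right)} - 13760\right) + \frac{1}{-24805 + 28844} = \left(-1 - 13760\right) + \frac{1}{-24805 + 28844} = -13761 + \frac{1}{4039} = - \frac{55580678}{4039}$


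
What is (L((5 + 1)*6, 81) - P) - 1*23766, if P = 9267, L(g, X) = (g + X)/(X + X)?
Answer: -594581/18 ≈ -33032.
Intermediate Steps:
L(g, X) = (X + g)/(2*X) (L(g, X) = (X + g)/((2*X)) = (X + g)*(1/(2*X)) = (X + g)/(2*X))
(L((5 + 1)*6, 81) - P) - 1*23766 = ((½)*(81 + (5 + 1)*6)/81 - 1*9267) - 1*23766 = ((½)*(1/81)*(81 + 6*6) - 9267) - 23766 = ((½)*(1/81)*(81 + 36) - 9267) - 23766 = ((½)*(1/81)*117 - 9267) - 23766 = (13/18 - 9267) - 23766 = -166793/18 - 23766 = -594581/18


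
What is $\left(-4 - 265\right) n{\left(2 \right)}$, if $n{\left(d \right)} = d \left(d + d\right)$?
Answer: $-2152$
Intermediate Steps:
$n{\left(d \right)} = 2 d^{2}$ ($n{\left(d \right)} = d 2 d = 2 d^{2}$)
$\left(-4 - 265\right) n{\left(2 \right)} = \left(-4 - 265\right) 2 \cdot 2^{2} = - 269 \cdot 2 \cdot 4 = \left(-269\right) 8 = -2152$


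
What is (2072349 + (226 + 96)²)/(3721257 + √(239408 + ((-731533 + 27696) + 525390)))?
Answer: 8097578033481/13847753599088 - 2176033*√60961/13847753599088 ≈ 0.58472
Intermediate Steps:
(2072349 + (226 + 96)²)/(3721257 + √(239408 + ((-731533 + 27696) + 525390))) = (2072349 + 322²)/(3721257 + √(239408 + (-703837 + 525390))) = (2072349 + 103684)/(3721257 + √(239408 - 178447)) = 2176033/(3721257 + √60961)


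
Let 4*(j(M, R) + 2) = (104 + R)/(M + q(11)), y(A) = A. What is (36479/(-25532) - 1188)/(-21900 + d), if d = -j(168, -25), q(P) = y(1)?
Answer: 394790435/7268335357 ≈ 0.054316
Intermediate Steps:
q(P) = 1
j(M, R) = -2 + (104 + R)/(4*(1 + M)) (j(M, R) = -2 + ((104 + R)/(M + 1))/4 = -2 + ((104 + R)/(1 + M))/4 = -2 + (104 + R)/(4*(1 + M)))
d = 1273/676 (d = -(96 - 25 - 8*168)/(4*(1 + 168)) = -(96 - 25 - 1344)/(4*169) = -(-1273)/(4*169) = -1*(-1273/676) = 1273/676 ≈ 1.8831)
(36479/(-25532) - 1188)/(-21900 + d) = (36479/(-25532) - 1188)/(-21900 + 1273/676) = (36479*(-1/25532) - 1188)/(-14803127/676) = (-36479/25532 - 1188)*(-676/14803127) = -30368495/25532*(-676/14803127) = 394790435/7268335357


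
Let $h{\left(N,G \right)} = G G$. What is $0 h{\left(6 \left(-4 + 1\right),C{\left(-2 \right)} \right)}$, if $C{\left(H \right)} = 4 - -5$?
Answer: $0$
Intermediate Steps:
$C{\left(H \right)} = 9$ ($C{\left(H \right)} = 4 + 5 = 9$)
$h{\left(N,G \right)} = G^{2}$
$0 h{\left(6 \left(-4 + 1\right),C{\left(-2 \right)} \right)} = 0 \cdot 9^{2} = 0 \cdot 81 = 0$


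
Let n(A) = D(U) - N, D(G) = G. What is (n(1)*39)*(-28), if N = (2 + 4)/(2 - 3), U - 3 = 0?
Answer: -9828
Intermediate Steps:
U = 3 (U = 3 + 0 = 3)
N = -6 (N = 6/(-1) = 6*(-1) = -6)
n(A) = 9 (n(A) = 3 - 1*(-6) = 3 + 6 = 9)
(n(1)*39)*(-28) = (9*39)*(-28) = 351*(-28) = -9828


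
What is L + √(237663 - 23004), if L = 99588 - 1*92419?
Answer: 7169 + 3*√23851 ≈ 7632.3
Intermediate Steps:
L = 7169 (L = 99588 - 92419 = 7169)
L + √(237663 - 23004) = 7169 + √(237663 - 23004) = 7169 + √214659 = 7169 + 3*√23851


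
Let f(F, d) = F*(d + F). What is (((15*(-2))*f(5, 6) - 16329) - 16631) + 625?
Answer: -33985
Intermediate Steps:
f(F, d) = F*(F + d)
(((15*(-2))*f(5, 6) - 16329) - 16631) + 625 = (((15*(-2))*(5*(5 + 6)) - 16329) - 16631) + 625 = ((-150*11 - 16329) - 16631) + 625 = ((-30*55 - 16329) - 16631) + 625 = ((-1650 - 16329) - 16631) + 625 = (-17979 - 16631) + 625 = -34610 + 625 = -33985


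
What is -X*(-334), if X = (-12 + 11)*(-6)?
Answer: 2004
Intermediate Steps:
X = 6 (X = -1*(-6) = 6)
-X*(-334) = -1*6*(-334) = -6*(-334) = 2004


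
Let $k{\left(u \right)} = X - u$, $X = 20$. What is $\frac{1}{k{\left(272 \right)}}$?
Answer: $- \frac{1}{252} \approx -0.0039683$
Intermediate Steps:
$k{\left(u \right)} = 20 - u$
$\frac{1}{k{\left(272 \right)}} = \frac{1}{20 - 272} = \frac{1}{-252} = - \frac{1}{252}$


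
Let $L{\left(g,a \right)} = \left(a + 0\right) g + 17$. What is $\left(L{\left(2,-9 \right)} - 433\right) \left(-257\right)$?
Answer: $111538$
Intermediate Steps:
$L{\left(g,a \right)} = 17 + a g$ ($L{\left(g,a \right)} = a g + 17 = 17 + a g$)
$\left(L{\left(2,-9 \right)} - 433\right) \left(-257\right) = \left(\left(17 - 18\right) - 433\right) \left(-257\right) = \left(-1 - 433\right) \left(-257\right) = \left(-434\right) \left(-257\right) = 111538$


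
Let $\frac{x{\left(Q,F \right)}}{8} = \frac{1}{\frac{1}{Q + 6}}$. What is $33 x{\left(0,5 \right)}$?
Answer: $1584$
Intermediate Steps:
$x{\left(Q,F \right)} = 48 + 8 Q$ ($x{\left(Q,F \right)} = \frac{8}{\frac{1}{Q + 6}} = \frac{8}{\frac{1}{6 + Q}} = 8 \left(6 + Q\right) = 48 + 8 Q$)
$33 x{\left(0,5 \right)} = 33 \left(48 + 8 \cdot 0\right) = 33 \left(48 + 0\right) = 33 \cdot 48 = 1584$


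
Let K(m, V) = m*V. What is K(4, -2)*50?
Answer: -400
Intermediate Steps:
K(m, V) = V*m
K(4, -2)*50 = -2*4*50 = -8*50 = -400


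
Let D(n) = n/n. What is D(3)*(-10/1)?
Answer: -10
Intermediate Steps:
D(n) = 1
D(3)*(-10/1) = 1*(-10/1) = 1*(-10*1) = 1*(-10) = -10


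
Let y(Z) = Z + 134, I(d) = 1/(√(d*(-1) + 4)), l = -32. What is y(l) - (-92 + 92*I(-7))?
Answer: 194 - 92*√11/11 ≈ 166.26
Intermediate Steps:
I(d) = (4 - d)^(-½) (I(d) = 1/(√(-d + 4)) = 1/(√(4 - d)) = (4 - d)^(-½))
y(Z) = 134 + Z
y(l) - (-92 + 92*I(-7)) = (134 - 32) - (-92 + 92/√(4 - 1*(-7))) = 102 - (-92 + 92/√(4 + 7)) = 102 - (-92 + 92/√11) = 102 - (-92 + 92*(√11/11)) = 102 - (-92 + 92*√11/11) = 102 + (92 - 92*√11/11) = 194 - 92*√11/11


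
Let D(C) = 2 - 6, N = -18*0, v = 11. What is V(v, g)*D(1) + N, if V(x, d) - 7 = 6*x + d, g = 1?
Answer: -296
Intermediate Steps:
N = 0
D(C) = -4
V(x, d) = 7 + d + 6*x (V(x, d) = 7 + (6*x + d) = 7 + (d + 6*x) = 7 + d + 6*x)
V(v, g)*D(1) + N = (7 + 1 + 6*11)*(-4) + 0 = (7 + 1 + 66)*(-4) + 0 = 74*(-4) + 0 = -296 + 0 = -296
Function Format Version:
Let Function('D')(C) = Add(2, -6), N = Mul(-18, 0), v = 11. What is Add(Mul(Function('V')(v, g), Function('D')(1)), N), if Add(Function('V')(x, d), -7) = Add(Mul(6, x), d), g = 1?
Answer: -296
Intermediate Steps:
N = 0
Function('D')(C) = -4
Function('V')(x, d) = Add(7, d, Mul(6, x)) (Function('V')(x, d) = Add(7, Add(Mul(6, x), d)) = Add(7, Add(d, Mul(6, x))) = Add(7, d, Mul(6, x)))
Add(Mul(Function('V')(v, g), Function('D')(1)), N) = Add(Mul(Add(7, 1, Mul(6, 11)), -4), 0) = Add(Mul(Add(7, 1, 66), -4), 0) = Add(Mul(74, -4), 0) = Add(-296, 0) = -296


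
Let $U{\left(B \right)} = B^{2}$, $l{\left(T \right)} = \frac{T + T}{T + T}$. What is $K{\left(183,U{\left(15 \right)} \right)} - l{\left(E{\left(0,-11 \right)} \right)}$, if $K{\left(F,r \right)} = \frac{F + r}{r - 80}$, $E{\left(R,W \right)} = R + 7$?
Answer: $\frac{263}{145} \approx 1.8138$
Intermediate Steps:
$E{\left(R,W \right)} = 7 + R$
$l{\left(T \right)} = 1$ ($l{\left(T \right)} = \frac{2 T}{2 T} = 2 T \frac{1}{2 T} = 1$)
$K{\left(F,r \right)} = \frac{F + r}{-80 + r}$
$K{\left(183,U{\left(15 \right)} \right)} - l{\left(E{\left(0,-11 \right)} \right)} = \frac{183 + 15^{2}}{-80 + 15^{2}} - 1 = \frac{183 + 225}{-80 + 225} - 1 = \frac{1}{145} \cdot 408 - 1 = \frac{408}{145} - 1 = \frac{263}{145}$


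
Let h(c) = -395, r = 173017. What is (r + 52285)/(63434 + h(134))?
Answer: 225302/63039 ≈ 3.5740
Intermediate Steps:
(r + 52285)/(63434 + h(134)) = (173017 + 52285)/(63434 - 395) = 225302/63039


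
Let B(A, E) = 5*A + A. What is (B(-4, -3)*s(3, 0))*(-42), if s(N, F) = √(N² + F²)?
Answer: 3024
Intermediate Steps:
B(A, E) = 6*A
s(N, F) = √(F² + N²)
(B(-4, -3)*s(3, 0))*(-42) = ((6*(-4))*√(0² + 3²))*(-42) = -24*√(0 + 9)*(-42) = -24*√9*(-42) = -24*3*(-42) = -72*(-42) = 3024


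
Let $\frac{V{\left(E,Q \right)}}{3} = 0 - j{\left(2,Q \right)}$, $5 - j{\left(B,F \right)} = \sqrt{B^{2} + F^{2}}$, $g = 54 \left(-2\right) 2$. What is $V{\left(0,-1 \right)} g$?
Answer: $3240 - 648 \sqrt{5} \approx 1791.0$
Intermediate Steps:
$g = -216$ ($g = \left(-108\right) 2 = -216$)
$j{\left(B,F \right)} = 5 - \sqrt{B^{2} + F^{2}}$
$V{\left(E,Q \right)} = -15 + 3 \sqrt{4 + Q^{2}}$ ($V{\left(E,Q \right)} = 3 \left(0 - \left(5 - \sqrt{2^{2} + Q^{2}}\right)\right) = 3 \left(0 - \left(5 - \sqrt{4 + Q^{2}}\right)\right) = 3 \left(0 + \left(-5 + \sqrt{4 + Q^{2}}\right)\right) = 3 \left(-5 + \sqrt{4 + Q^{2}}\right) = -15 + 3 \sqrt{4 + Q^{2}}$)
$V{\left(0,-1 \right)} g = \left(-15 + 3 \sqrt{4 + \left(-1\right)^{2}}\right) \left(-216\right) = \left(-15 + 3 \sqrt{4 + 1}\right) \left(-216\right) = \left(-15 + 3 \sqrt{5}\right) \left(-216\right) = 3240 - 648 \sqrt{5}$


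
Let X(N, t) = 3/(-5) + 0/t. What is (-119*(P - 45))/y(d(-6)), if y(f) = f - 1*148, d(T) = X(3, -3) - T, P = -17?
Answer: -1190/23 ≈ -51.739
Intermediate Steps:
X(N, t) = -⅗ (X(N, t) = 3*(-⅕) + 0 = -⅗ + 0 = -⅗)
d(T) = -⅗ - T
y(f) = -148 + f (y(f) = f - 148 = -148 + f)
(-119*(P - 45))/y(d(-6)) = (-119*(-17 - 45))/(-148 + (-⅗ - 1*(-6))) = (-119*(-62))/(-148 + (-⅗ + 6)) = 7378/(-148 + 27/5) = 7378/(-713/5) = 7378*(-5/713) = -1190/23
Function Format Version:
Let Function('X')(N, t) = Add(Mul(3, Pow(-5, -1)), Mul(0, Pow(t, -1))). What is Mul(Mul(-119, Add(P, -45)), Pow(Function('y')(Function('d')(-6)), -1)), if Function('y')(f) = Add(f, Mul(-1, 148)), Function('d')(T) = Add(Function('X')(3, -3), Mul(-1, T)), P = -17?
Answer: Rational(-1190, 23) ≈ -51.739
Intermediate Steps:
Function('X')(N, t) = Rational(-3, 5) (Function('X')(N, t) = Add(Mul(3, Rational(-1, 5)), 0) = Add(Rational(-3, 5), 0) = Rational(-3, 5))
Function('d')(T) = Add(Rational(-3, 5), Mul(-1, T))
Function('y')(f) = Add(-148, f) (Function('y')(f) = Add(f, -148) = Add(-148, f))
Mul(Mul(-119, Add(P, -45)), Pow(Function('y')(Function('d')(-6)), -1)) = Mul(Mul(-119, Add(-17, -45)), Pow(Add(-148, Add(Rational(-3, 5), Mul(-1, -6))), -1)) = Mul(Mul(-119, -62), Pow(Add(-148, Add(Rational(-3, 5), 6)), -1)) = Mul(7378, Pow(Add(-148, Rational(27, 5)), -1)) = Mul(7378, Pow(Rational(-713, 5), -1)) = Mul(7378, Rational(-5, 713)) = Rational(-1190, 23)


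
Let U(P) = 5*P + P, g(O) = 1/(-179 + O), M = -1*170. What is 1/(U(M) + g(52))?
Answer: -127/129541 ≈ -0.00098038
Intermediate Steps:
M = -170
U(P) = 6*P
1/(U(M) + g(52)) = 1/(6*(-170) + 1/(-179 + 52)) = 1/(-1020 + 1/(-127)) = 1/(-1020 - 1/127) = 1/(-129541/127) = -127/129541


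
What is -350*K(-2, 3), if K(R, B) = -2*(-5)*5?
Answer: -17500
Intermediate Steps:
K(R, B) = 50 (K(R, B) = 10*5 = 50)
-350*K(-2, 3) = -350*50 = -17500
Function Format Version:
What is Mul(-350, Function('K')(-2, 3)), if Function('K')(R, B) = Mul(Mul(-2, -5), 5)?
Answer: -17500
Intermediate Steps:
Function('K')(R, B) = 50 (Function('K')(R, B) = Mul(10, 5) = 50)
Mul(-350, Function('K')(-2, 3)) = Mul(-350, 50) = -17500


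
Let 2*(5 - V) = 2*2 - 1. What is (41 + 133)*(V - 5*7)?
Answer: -5481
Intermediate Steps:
V = 7/2 (V = 5 - (2*2 - 1)/2 = 5 - (4 - 1)/2 = 5 - ½*3 = 5 - 3/2 = 7/2 ≈ 3.5000)
(41 + 133)*(V - 5*7) = (41 + 133)*(7/2 - 5*7) = 174*(7/2 - 35) = 174*(-63/2) = -5481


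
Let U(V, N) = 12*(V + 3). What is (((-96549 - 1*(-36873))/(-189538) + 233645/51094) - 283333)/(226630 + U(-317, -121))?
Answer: -1371910783478461/1079126171212532 ≈ -1.2713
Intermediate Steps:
U(V, N) = 36 + 12*V (U(V, N) = 12*(3 + V) = 36 + 12*V)
(((-96549 - 1*(-36873))/(-189538) + 233645/51094) - 283333)/(226630 + U(-317, -121)) = (((-96549 - 1*(-36873))/(-189538) + 233645/51094) - 283333)/(226630 + (36 + 12*(-317))) = (((-96549 + 36873)*(-1/189538) + 233645*(1/51094)) - 283333)/(226630 + (36 - 3804)) = ((-59676*(-1/189538) + 233645/51094) - 283333)/(226630 - 3768) = ((29838/94769 + 233645/51094) - 283333)/222862 = (23666845777/4842127286 - 283333)*(1/222862) = -1371910783478461/4842127286*1/222862 = -1371910783478461/1079126171212532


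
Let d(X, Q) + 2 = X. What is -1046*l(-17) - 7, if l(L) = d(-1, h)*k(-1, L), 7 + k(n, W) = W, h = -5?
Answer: -75319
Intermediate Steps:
k(n, W) = -7 + W
d(X, Q) = -2 + X
l(L) = 21 - 3*L (l(L) = (-2 - 1)*(-7 + L) = -3*(-7 + L) = 21 - 3*L)
-1046*l(-17) - 7 = -1046*(21 - 3*(-17)) - 7 = -1046*(21 + 51) - 7 = -1046*72 - 7 = -75312 - 7 = -75319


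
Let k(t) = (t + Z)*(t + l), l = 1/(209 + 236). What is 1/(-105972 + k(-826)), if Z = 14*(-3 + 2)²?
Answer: 445/251308488 ≈ 1.7707e-6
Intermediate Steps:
l = 1/445 ≈ 0.0022472
Z = 14 (Z = 14*(-1)² = 14*1 = 14)
k(t) = (14 + t)*(1/445 + t) (k(t) = (t + 14)*(t + 1/445) = (14 + t)*(1/445 + t))
1/(-105972 + k(-826)) = 1/(-105972 + (14/445 + (-826)² + (6231/445)*(-826))) = 1/(-105972 + (14/445 + 682276 - 5146806/445)) = 1/(-105972 + 298466028/445) = 1/(251308488/445) = 445/251308488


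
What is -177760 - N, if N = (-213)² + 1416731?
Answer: -1639860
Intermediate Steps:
N = 1462100 (N = 45369 + 1416731 = 1462100)
-177760 - N = -177760 - 1*1462100 = -177760 - 1462100 = -1639860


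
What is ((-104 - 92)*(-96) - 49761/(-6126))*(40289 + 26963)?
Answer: 1292545072734/1021 ≈ 1.2660e+9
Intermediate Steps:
((-104 - 92)*(-96) - 49761/(-6126))*(40289 + 26963) = (-196*(-96) - 49761*(-1/6126))*67252 = (18816 + 16587/2042)*67252 = (38438859/2042)*67252 = 1292545072734/1021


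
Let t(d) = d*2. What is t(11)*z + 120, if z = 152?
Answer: 3464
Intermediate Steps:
t(d) = 2*d
t(11)*z + 120 = (2*11)*152 + 120 = 22*152 + 120 = 3344 + 120 = 3464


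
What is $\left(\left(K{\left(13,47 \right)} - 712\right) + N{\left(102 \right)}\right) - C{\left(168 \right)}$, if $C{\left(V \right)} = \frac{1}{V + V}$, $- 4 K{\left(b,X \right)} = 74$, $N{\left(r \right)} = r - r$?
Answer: $- \frac{245449}{336} \approx -730.5$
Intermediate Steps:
$N{\left(r \right)} = 0$
$K{\left(b,X \right)} = - \frac{37}{2}$ ($K{\left(b,X \right)} = \left(- \frac{1}{4}\right) 74 = - \frac{37}{2}$)
$C{\left(V \right)} = \frac{1}{2 V}$
$\left(\left(K{\left(13,47 \right)} - 712\right) + N{\left(102 \right)}\right) - C{\left(168 \right)} = \left(\left(- \frac{37}{2} - 712\right) + 0\right) - \frac{1}{2 \cdot 168} = \left(- \frac{1461}{2} + 0\right) - \frac{1}{2} \cdot \frac{1}{168} = - \frac{1461}{2} - \frac{1}{336} = - \frac{245449}{336}$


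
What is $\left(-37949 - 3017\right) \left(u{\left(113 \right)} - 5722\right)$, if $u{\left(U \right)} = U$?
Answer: $229778294$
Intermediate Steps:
$\left(-37949 - 3017\right) \left(u{\left(113 \right)} - 5722\right) = \left(-37949 - 3017\right) \left(113 - 5722\right) = - 40966 \left(113 + \left(-8591 + 2869\right)\right) = - 40966 \left(113 - 5722\right) = \left(-40966\right) \left(-5609\right) = 229778294$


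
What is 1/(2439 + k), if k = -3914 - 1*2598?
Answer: -1/4073 ≈ -0.00024552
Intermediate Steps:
k = -6512 (k = -3914 - 2598 = -6512)
1/(2439 + k) = 1/(2439 - 6512) = 1/(-4073) = -1/4073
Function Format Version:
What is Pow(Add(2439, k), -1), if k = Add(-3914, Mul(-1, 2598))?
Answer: Rational(-1, 4073) ≈ -0.00024552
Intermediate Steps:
k = -6512 (k = Add(-3914, -2598) = -6512)
Pow(Add(2439, k), -1) = Pow(Add(2439, -6512), -1) = Pow(-4073, -1) = Rational(-1, 4073)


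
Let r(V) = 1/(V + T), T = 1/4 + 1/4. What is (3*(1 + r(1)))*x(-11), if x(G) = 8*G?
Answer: -440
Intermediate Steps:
T = 1/2 (T = 1*(1/4) + 1*(1/4) = 1/4 + 1/4 = 1/2 ≈ 0.50000)
r(V) = 1/(1/2 + V) (r(V) = 1/(V + 1/2) = 1/(1/2 + V))
(3*(1 + r(1)))*x(-11) = (3*(1 + 2/(1 + 2*1)))*(8*(-11)) = (3*(1 + 2/(1 + 2)))*(-88) = (3*(1 + 2/3))*(-88) = (3*(5/3))*(-88) = 5*(-88) = -440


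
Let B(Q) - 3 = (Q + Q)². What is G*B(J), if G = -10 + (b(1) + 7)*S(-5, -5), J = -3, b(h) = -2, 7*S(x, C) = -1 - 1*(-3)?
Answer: -2340/7 ≈ -334.29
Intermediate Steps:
S(x, C) = 2/7 (S(x, C) = (-1 - 1*(-3))/7 = (-1 + 3)/7 = (⅐)*2 = 2/7)
G = -60/7 (G = -10 + (-2 + 7)*(2/7) = -10 + 5*(2/7) = -10 + 10/7 = -60/7 ≈ -8.5714)
B(Q) = 3 + 4*Q² (B(Q) = 3 + (Q + Q)² = 3 + (2*Q)² = 3 + 4*Q²)
G*B(J) = -60*(3 + 4*(-3)²)/7 = -60*(3 + 4*9)/7 = -60*(3 + 36)/7 = -60/7*39 = -2340/7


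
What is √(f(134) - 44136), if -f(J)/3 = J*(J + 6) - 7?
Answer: 3*I*√11155 ≈ 316.85*I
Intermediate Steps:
f(J) = 21 - 3*J*(6 + J) (f(J) = -3*(J*(J + 6) - 7) = -3*(J*(6 + J) - 7) = -3*(-7 + J*(6 + J)) = 21 - 3*J*(6 + J))
√(f(134) - 44136) = √((21 - 18*134 - 3*134²) - 44136) = √((21 - 2412 - 3*17956) - 44136) = √((21 - 2412 - 53868) - 44136) = √(-56259 - 44136) = √(-100395) = 3*I*√11155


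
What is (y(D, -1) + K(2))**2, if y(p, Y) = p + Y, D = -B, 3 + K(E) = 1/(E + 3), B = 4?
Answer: 1521/25 ≈ 60.840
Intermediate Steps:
K(E) = -3 + 1/(3 + E) (K(E) = -3 + 1/(E + 3) = -3 + 1/(3 + E))
D = -4 (D = -1*4 = -4)
y(p, Y) = Y + p
(y(D, -1) + K(2))**2 = ((-1 - 4) + (-8 - 3*2)/(3 + 2))**2 = (-5 + (-8 - 6)/5)**2 = (-5 + (1/5)*(-14))**2 = (-5 - 14/5)**2 = (-39/5)**2 = 1521/25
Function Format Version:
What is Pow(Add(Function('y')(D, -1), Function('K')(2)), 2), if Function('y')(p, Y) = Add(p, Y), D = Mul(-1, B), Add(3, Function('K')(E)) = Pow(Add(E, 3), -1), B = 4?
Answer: Rational(1521, 25) ≈ 60.840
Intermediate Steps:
Function('K')(E) = Add(-3, Pow(Add(3, E), -1)) (Function('K')(E) = Add(-3, Pow(Add(E, 3), -1)) = Add(-3, Pow(Add(3, E), -1)))
D = -4 (D = Mul(-1, 4) = -4)
Function('y')(p, Y) = Add(Y, p)
Pow(Add(Function('y')(D, -1), Function('K')(2)), 2) = Pow(Add(Add(-1, -4), Mul(Pow(Add(3, 2), -1), Add(-8, Mul(-3, 2)))), 2) = Pow(Add(-5, Mul(Pow(5, -1), Add(-8, -6))), 2) = Pow(Add(-5, Mul(Rational(1, 5), -14)), 2) = Pow(Add(-5, Rational(-14, 5)), 2) = Pow(Rational(-39, 5), 2) = Rational(1521, 25)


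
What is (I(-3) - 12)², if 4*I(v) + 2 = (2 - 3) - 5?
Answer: 196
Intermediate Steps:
I(v) = -2 (I(v) = -½ + ((2 - 3) - 5)/4 = -½ + (-1 - 5)/4 = -½ + (¼)*(-6) = -½ - 3/2 = -2)
(I(-3) - 12)² = (-2 - 12)² = (-14)² = 196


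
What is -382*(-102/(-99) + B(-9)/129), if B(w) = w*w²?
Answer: 2504774/1419 ≈ 1765.2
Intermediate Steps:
B(w) = w³
-382*(-102/(-99) + B(-9)/129) = -382*(-102/(-99) + (-9)³/129) = -382*(-102*(-1/99) - 729*1/129) = -382*(34/33 - 243/43) = -382*(-6557/1419) = 2504774/1419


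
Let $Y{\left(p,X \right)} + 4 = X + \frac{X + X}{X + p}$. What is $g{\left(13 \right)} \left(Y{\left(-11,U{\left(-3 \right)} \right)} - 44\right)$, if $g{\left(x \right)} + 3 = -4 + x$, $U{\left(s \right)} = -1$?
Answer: $-293$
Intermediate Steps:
$Y{\left(p,X \right)} = -4 + X + \frac{2 X}{X + p}$ ($Y{\left(p,X \right)} = -4 + \left(X + \frac{X + X}{X + p}\right) = -4 + \left(X + \frac{2 X}{X + p}\right) = -4 + X + \frac{2 X}{X + p}$)
$g{\left(x \right)} = -7 + x$ ($g{\left(x \right)} = -3 + \left(-4 + x\right) = -7 + x$)
$g{\left(13 \right)} \left(Y{\left(-11,U{\left(-3 \right)} \right)} - 44\right) = \left(-7 + 13\right) \left(\frac{\left(-1\right)^{2} - -44 - -2 - -11}{-1 - 11} - 44\right) = 6 \left(\frac{1 + 44 + 2 + 11}{-12} - 44\right) = 6 \left(\left(- \frac{1}{12}\right) 58 - 44\right) = 6 \left(- \frac{29}{6} - 44\right) = 6 \left(- \frac{293}{6}\right) = -293$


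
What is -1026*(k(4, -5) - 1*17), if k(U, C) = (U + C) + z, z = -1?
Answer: 19494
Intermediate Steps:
k(U, C) = -1 + C + U (k(U, C) = (U + C) - 1 = (C + U) - 1 = -1 + C + U)
-1026*(k(4, -5) - 1*17) = -1026*((-1 - 5 + 4) - 1*17) = -1026*(-2 - 17) = -1026*(-19) = 19494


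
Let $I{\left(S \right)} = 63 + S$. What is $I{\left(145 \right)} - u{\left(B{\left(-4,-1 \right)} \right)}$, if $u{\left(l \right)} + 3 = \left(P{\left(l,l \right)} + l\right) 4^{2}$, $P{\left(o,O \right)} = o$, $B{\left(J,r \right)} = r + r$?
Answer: $275$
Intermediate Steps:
$B{\left(J,r \right)} = 2 r$
$u{\left(l \right)} = -3 + 32 l$ ($u{\left(l \right)} = -3 + \left(l + l\right) 4^{2} = -3 + 2 l 16 = -3 + 32 l$)
$I{\left(145 \right)} - u{\left(B{\left(-4,-1 \right)} \right)} = \left(63 + 145\right) - \left(-3 + 32 \cdot 2 \left(-1\right)\right) = 208 - \left(-3 + 32 \left(-2\right)\right) = 208 - \left(-3 - 64\right) = 208 - -67 = 208 + 67 = 275$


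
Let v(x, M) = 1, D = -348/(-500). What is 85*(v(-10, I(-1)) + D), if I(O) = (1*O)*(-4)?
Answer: 3604/25 ≈ 144.16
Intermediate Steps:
I(O) = -4*O (I(O) = O*(-4) = -4*O)
D = 87/125 (D = -348*(-1/500) = 87/125 ≈ 0.69600)
85*(v(-10, I(-1)) + D) = 85*(1 + 87/125) = 85*(212/125) = 3604/25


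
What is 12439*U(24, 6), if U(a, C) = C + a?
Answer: 373170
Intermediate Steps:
12439*U(24, 6) = 12439*(6 + 24) = 12439*30 = 373170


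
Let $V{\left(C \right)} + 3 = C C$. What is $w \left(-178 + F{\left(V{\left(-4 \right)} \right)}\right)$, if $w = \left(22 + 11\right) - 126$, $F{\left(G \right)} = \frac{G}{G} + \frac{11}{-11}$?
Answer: $16554$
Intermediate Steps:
$V{\left(C \right)} = -3 + C^{2}$ ($V{\left(C \right)} = -3 + C C = -3 + C^{2}$)
$F{\left(G \right)} = 0$ ($F{\left(G \right)} = 1 + 11 \left(- \frac{1}{11}\right) = 1 - 1 = 0$)
$w = -93$ ($w = 33 - 126 = -93$)
$w \left(-178 + F{\left(V{\left(-4 \right)} \right)}\right) = - 93 \left(-178 + 0\right) = \left(-93\right) \left(-178\right) = 16554$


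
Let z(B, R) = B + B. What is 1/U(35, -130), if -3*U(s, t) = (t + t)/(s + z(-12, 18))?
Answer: 33/260 ≈ 0.12692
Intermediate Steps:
z(B, R) = 2*B
U(s, t) = -2*t/(3*(-24 + s)) (U(s, t) = -(t + t)/(3*(s + 2*(-12))) = -2*t/(3*(s - 24)) = -2*t/(3*(-24 + s)))
1/U(35, -130) = 1/(-2*(-130)/(-72 + 3*35)) = 1/(-2*(-130)/(-72 + 105)) = 1/(-2*(-130)/33) = 1/(-2*(-130)*1/33) = 1/(260/33) = 33/260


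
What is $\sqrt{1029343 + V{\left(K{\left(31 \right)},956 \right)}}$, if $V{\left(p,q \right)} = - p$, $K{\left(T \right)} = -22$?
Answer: $\sqrt{1029365} \approx 1014.6$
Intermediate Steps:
$\sqrt{1029343 + V{\left(K{\left(31 \right)},956 \right)}} = \sqrt{1029343 - -22} = \sqrt{1029343 + 22} = \sqrt{1029365}$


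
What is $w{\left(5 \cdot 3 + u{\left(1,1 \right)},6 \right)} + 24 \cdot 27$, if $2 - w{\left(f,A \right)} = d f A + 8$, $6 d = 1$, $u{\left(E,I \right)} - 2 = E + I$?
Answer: $623$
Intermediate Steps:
$u{\left(E,I \right)} = 2 + E + I$ ($u{\left(E,I \right)} = 2 + \left(E + I\right) = 2 + E + I$)
$d = \frac{1}{6}$ ($d = \frac{1}{6} \cdot 1 = \frac{1}{6} \approx 0.16667$)
$w{\left(f,A \right)} = -6 - \frac{A f}{6}$ ($w{\left(f,A \right)} = 2 - \left(\frac{f}{6} A + 8\right) = 2 - \left(\frac{A f}{6} + 8\right) = 2 - \left(8 + \frac{A f}{6}\right) = -6 - \frac{A f}{6}$)
$w{\left(5 \cdot 3 + u{\left(1,1 \right)},6 \right)} + 24 \cdot 27 = \left(-6 - 1 \left(5 \cdot 3 + \left(2 + 1 + 1\right)\right)\right) + 24 \cdot 27 = \left(-6 - 1 \left(15 + 4\right)\right) + 648 = \left(-6 - 1 \cdot 19\right) + 648 = \left(-6 - 19\right) + 648 = -25 + 648 = 623$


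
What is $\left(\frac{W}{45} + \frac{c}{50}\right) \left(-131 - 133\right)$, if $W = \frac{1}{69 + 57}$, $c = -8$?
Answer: $\frac{199364}{4725} \approx 42.193$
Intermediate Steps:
$W = \frac{1}{126} \approx 0.0079365$
$\left(\frac{W}{45} + \frac{c}{50}\right) \left(-131 - 133\right) = \left(\frac{1}{126 \cdot 45} - \frac{8}{50}\right) \left(-131 - 133\right) = \left(\frac{1}{126} \cdot \frac{1}{45} - \frac{4}{25}\right) \left(-264\right) = \left(\frac{1}{5670} - \frac{4}{25}\right) \left(-264\right) = \left(- \frac{4531}{28350}\right) \left(-264\right) = \frac{199364}{4725}$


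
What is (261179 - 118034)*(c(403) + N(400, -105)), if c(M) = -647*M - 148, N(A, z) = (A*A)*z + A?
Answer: -2442123697905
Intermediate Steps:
N(A, z) = A + z*A² (N(A, z) = A²*z + A = z*A² + A = A + z*A²)
c(M) = -148 - 647*M
(261179 - 118034)*(c(403) + N(400, -105)) = (261179 - 118034)*((-148 - 647*403) + 400*(1 + 400*(-105))) = 143145*((-148 - 260741) + 400*(1 - 42000)) = 143145*(-260889 + 400*(-41999)) = 143145*(-260889 - 16799600) = 143145*(-17060489) = -2442123697905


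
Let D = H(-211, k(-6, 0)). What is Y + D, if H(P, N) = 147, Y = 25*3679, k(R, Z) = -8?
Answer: 92122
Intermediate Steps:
Y = 91975
D = 147
Y + D = 91975 + 147 = 92122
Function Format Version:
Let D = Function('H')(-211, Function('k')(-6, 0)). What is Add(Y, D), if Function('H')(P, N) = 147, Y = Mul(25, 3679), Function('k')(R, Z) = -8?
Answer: 92122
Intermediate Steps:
Y = 91975
D = 147
Add(Y, D) = Add(91975, 147) = 92122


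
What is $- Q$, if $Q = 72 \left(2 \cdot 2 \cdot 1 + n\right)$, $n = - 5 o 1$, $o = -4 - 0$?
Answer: $-1728$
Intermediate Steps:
$o = -4$ ($o = -4 + 0 = -4$)
$n = 20$ ($n = \left(-5\right) \left(-4\right) 1 = 20 \cdot 1 = 20$)
$Q = 1728$ ($Q = 72 \left(2 \cdot 2 \cdot 1 + 20\right) = 72 \left(4 \cdot 1 + 20\right) = 72 \left(4 + 20\right) = 72 \cdot 24 = 1728$)
$- Q = \left(-1\right) 1728 = -1728$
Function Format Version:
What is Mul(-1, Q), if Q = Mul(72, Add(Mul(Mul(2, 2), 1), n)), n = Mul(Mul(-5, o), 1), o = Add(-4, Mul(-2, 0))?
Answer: -1728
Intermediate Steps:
o = -4 (o = Add(-4, 0) = -4)
n = 20 (n = Mul(Mul(-5, -4), 1) = Mul(20, 1) = 20)
Q = 1728 (Q = Mul(72, Add(Mul(Mul(2, 2), 1), 20)) = Mul(72, Add(Mul(4, 1), 20)) = Mul(72, Add(4, 20)) = Mul(72, 24) = 1728)
Mul(-1, Q) = Mul(-1, 1728) = -1728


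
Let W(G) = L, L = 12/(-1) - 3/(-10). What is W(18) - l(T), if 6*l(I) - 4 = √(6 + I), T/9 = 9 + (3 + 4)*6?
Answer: -371/30 - √465/6 ≈ -15.961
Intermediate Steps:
L = -117/10 (L = 12*(-1) - 3*(-⅒) = -12 + 3/10 = -117/10 ≈ -11.700)
W(G) = -117/10
T = 459 (T = 9*(9 + (3 + 4)*6) = 9*(9 + 7*6) = 9*(9 + 42) = 9*51 = 459)
l(I) = ⅔ + √(6 + I)/6
W(18) - l(T) = -117/10 - (⅔ + √(6 + 459)/6) = -117/10 - (⅔ + √465/6) = -117/10 + (-⅔ - √465/6) = -371/30 - √465/6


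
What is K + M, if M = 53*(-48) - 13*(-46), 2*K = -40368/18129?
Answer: -11766406/6043 ≈ -1947.1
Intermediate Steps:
K = -6728/6043 (K = (-40368/18129)/2 = (-40368*1/18129)/2 = (½)*(-13456/6043) = -6728/6043 ≈ -1.1134)
M = -1946 (M = -2544 - 1*(-598) = -2544 + 598 = -1946)
K + M = -6728/6043 - 1946 = -11766406/6043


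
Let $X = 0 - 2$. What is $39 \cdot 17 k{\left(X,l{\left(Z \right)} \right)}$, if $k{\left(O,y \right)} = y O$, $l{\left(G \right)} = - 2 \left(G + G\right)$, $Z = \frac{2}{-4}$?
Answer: $-2652$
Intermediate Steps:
$Z = - \frac{1}{2}$ ($Z = 2 \left(- \frac{1}{4}\right) = - \frac{1}{2} \approx -0.5$)
$X = -2$ ($X = 0 - 2 = -2$)
$l{\left(G \right)} = - 4 G$ ($l{\left(G \right)} = - 2 \cdot 2 G = - 4 G$)
$k{\left(O,y \right)} = O y$
$39 \cdot 17 k{\left(X,l{\left(Z \right)} \right)} = 39 \cdot 17 \left(- 2 \left(\left(-4\right) \left(- \frac{1}{2}\right)\right)\right) = 663 \left(\left(-2\right) 2\right) = 663 \left(-4\right) = -2652$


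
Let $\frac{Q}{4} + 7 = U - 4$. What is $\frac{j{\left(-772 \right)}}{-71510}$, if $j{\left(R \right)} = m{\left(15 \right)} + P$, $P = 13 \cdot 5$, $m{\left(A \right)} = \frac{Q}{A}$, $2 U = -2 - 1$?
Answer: $- \frac{37}{42906} \approx -0.00086235$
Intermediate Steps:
$U = - \frac{3}{2}$ ($U = \frac{-2 - 1}{2} = \frac{1}{2} \left(-3\right) = - \frac{3}{2} \approx -1.5$)
$Q = -50$ ($Q = -28 + 4 \left(- \frac{3}{2} - 4\right) = -28 + 4 \left(- \frac{11}{2}\right) = -28 - 22 = -50$)
$m{\left(A \right)} = - \frac{50}{A}$
$P = 65$
$j{\left(R \right)} = \frac{185}{3}$ ($j{\left(R \right)} = - \frac{50}{15} + 65 = \left(-50\right) \frac{1}{15} + 65 = - \frac{10}{3} + 65 = \frac{185}{3}$)
$\frac{j{\left(-772 \right)}}{-71510} = \frac{185}{3 \left(-71510\right)} = \frac{185}{3} \left(- \frac{1}{71510}\right) = - \frac{37}{42906}$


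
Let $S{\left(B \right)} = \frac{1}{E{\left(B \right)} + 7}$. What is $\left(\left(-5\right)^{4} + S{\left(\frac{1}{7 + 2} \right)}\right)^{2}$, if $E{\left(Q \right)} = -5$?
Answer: $\frac{1565001}{4} \approx 3.9125 \cdot 10^{5}$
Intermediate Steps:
$S{\left(B \right)} = \frac{1}{2}$ ($S{\left(B \right)} = \frac{1}{-5 + 7} = \frac{1}{2}$)
$\left(\left(-5\right)^{4} + S{\left(\frac{1}{7 + 2} \right)}\right)^{2} = \left(\left(-5\right)^{4} + \frac{1}{2}\right)^{2} = \left(625 + \frac{1}{2}\right)^{2} = \left(\frac{1251}{2}\right)^{2} = \frac{1565001}{4}$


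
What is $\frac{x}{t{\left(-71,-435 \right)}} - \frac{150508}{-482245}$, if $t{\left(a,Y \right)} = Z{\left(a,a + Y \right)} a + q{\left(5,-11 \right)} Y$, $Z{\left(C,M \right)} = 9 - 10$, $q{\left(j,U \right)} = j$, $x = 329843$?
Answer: $- \frac{158748468703}{1014643480} \approx -156.46$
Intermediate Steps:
$Z{\left(C,M \right)} = -1$ ($Z{\left(C,M \right)} = 9 - 10 = -1$)
$t{\left(a,Y \right)} = - a + 5 Y$
$\frac{x}{t{\left(-71,-435 \right)}} - \frac{150508}{-482245} = \frac{329843}{\left(-1\right) \left(-71\right) + 5 \left(-435\right)} - \frac{150508}{-482245} = \frac{329843}{71 - 2175} - - \frac{150508}{482245} = \frac{329843}{-2104} + \frac{150508}{482245} = 329843 \left(- \frac{1}{2104}\right) + \frac{150508}{482245} = - \frac{329843}{2104} + \frac{150508}{482245} = - \frac{158748468703}{1014643480}$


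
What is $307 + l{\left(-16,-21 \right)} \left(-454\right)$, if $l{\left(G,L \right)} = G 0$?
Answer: $307$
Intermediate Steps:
$l{\left(G,L \right)} = 0$
$307 + l{\left(-16,-21 \right)} \left(-454\right) = 307 + 0 \left(-454\right) = 307 + 0 = 307$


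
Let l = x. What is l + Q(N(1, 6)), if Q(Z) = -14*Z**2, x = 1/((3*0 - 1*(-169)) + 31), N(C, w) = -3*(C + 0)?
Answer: -25199/200 ≈ -125.99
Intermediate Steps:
N(C, w) = -3*C
x = 1/200 (x = 1/((0 + 169) + 31) = 1/(169 + 31) = 1/200 ≈ 0.0050000)
l = 1/200 ≈ 0.0050000
l + Q(N(1, 6)) = 1/200 - 14*(-3*1)**2 = 1/200 - 14*(-3)**2 = 1/200 - 14*9 = 1/200 - 126 = -25199/200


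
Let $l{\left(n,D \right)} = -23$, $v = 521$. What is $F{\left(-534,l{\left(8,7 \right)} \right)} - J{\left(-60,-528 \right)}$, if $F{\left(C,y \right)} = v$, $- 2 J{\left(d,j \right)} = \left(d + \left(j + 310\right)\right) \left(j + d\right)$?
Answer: $82253$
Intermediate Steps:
$J{\left(d,j \right)} = - \frac{\left(d + j\right) \left(310 + d + j\right)}{2}$ ($J{\left(d,j \right)} = - \frac{\left(d + \left(j + 310\right)\right) \left(j + d\right)}{2} = - \frac{\left(d + \left(310 + j\right)\right) \left(d + j\right)}{2} = - \frac{\left(310 + d + j\right) \left(d + j\right)}{2} = - \frac{\left(d + j\right) \left(310 + d + j\right)}{2}$)
$F{\left(C,y \right)} = 521$
$F{\left(-534,l{\left(8,7 \right)} \right)} - J{\left(-60,-528 \right)} = 521 - \left(\left(-155\right) \left(-60\right) - -81840 - \frac{\left(-60\right)^{2}}{2} - \frac{\left(-528\right)^{2}}{2} - \left(-60\right) \left(-528\right)\right) = 521 - \left(9300 + 81840 - 1800 - 139392 - 31680\right) = 521 - -81732 = 521 + 81732 = 82253$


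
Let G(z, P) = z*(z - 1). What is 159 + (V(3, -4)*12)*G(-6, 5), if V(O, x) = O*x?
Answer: -5889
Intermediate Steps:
G(z, P) = z*(-1 + z)
159 + (V(3, -4)*12)*G(-6, 5) = 159 + ((3*(-4))*12)*(-6*(-1 - 6)) = 159 + (-12*12)*(-6*(-7)) = 159 - 144*42 = 159 - 6048 = -5889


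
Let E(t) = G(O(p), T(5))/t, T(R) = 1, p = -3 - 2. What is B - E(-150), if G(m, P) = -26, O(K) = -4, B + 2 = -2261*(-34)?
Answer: 5765387/75 ≈ 76872.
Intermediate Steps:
B = 76872 (B = -2 - 2261*(-34) = -2 + 76874 = 76872)
p = -5
E(t) = -26/t
B - E(-150) = 76872 - (-26)/(-150) = 76872 - (-26)*(-1)/150 = 76872 - 1*13/75 = 76872 - 13/75 = 5765387/75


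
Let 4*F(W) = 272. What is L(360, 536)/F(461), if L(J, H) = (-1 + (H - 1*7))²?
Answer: 69696/17 ≈ 4099.8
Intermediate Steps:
F(W) = 68 (F(W) = (¼)*272 = 68)
L(J, H) = (-8 + H)² (L(J, H) = (-1 + (H - 7))² = (-1 + (-7 + H))² = (-8 + H)²)
L(360, 536)/F(461) = (-8 + 536)²/68 = 528²*(1/68) = 278784*(1/68) = 69696/17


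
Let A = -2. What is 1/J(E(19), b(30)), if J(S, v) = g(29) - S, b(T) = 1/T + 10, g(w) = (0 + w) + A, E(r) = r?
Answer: ⅛ ≈ 0.12500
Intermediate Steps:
g(w) = -2 + w (g(w) = (0 + w) - 2 = w - 2 = -2 + w)
b(T) = 10 + 1/T
J(S, v) = 27 - S (J(S, v) = (-2 + 29) - S = 27 - S)
1/J(E(19), b(30)) = 1/(27 - 1*19) = 1/(27 - 19) = 1/8 = ⅛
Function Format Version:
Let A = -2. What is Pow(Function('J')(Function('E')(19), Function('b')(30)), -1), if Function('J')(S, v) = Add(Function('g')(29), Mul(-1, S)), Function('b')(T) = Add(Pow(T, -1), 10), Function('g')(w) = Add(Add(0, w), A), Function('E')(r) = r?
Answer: Rational(1, 8) ≈ 0.12500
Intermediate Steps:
Function('g')(w) = Add(-2, w) (Function('g')(w) = Add(Add(0, w), -2) = Add(w, -2) = Add(-2, w))
Function('b')(T) = Add(10, Pow(T, -1))
Function('J')(S, v) = Add(27, Mul(-1, S)) (Function('J')(S, v) = Add(Add(-2, 29), Mul(-1, S)) = Add(27, Mul(-1, S)))
Pow(Function('J')(Function('E')(19), Function('b')(30)), -1) = Pow(Add(27, Mul(-1, 19)), -1) = Pow(Add(27, -19), -1) = Pow(8, -1) = Rational(1, 8)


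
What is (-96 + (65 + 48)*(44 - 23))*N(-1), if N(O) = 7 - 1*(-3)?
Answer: 22770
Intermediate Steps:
N(O) = 10 (N(O) = 7 + 3 = 10)
(-96 + (65 + 48)*(44 - 23))*N(-1) = (-96 + (65 + 48)*(44 - 23))*10 = (-96 + 113*21)*10 = (-96 + 2373)*10 = 2277*10 = 22770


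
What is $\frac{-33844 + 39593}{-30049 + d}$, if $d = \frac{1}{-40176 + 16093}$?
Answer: $- \frac{138453167}{723670068} \approx -0.19132$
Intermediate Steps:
$d = - \frac{1}{24083}$ ($d = \frac{1}{-24083} = - \frac{1}{24083} \approx -4.1523 \cdot 10^{-5}$)
$\frac{-33844 + 39593}{-30049 + d} = \frac{-33844 + 39593}{-30049 - \frac{1}{24083}} = \frac{5749}{- \frac{723670068}{24083}} = 5749 \left(- \frac{24083}{723670068}\right) = - \frac{138453167}{723670068}$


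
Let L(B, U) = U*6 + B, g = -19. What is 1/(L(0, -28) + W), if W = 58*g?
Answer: -1/1270 ≈ -0.00078740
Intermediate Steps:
L(B, U) = B + 6*U (L(B, U) = 6*U + B = B + 6*U)
W = -1102 (W = 58*(-19) = -1102)
1/(L(0, -28) + W) = 1/((0 + 6*(-28)) - 1102) = 1/((0 - 168) - 1102) = 1/(-168 - 1102) = 1/(-1270) = -1/1270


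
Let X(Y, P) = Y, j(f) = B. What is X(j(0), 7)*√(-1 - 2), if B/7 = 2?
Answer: 14*I*√3 ≈ 24.249*I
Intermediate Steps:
B = 14 (B = 7*2 = 14)
j(f) = 14
X(j(0), 7)*√(-1 - 2) = 14*√(-1 - 2) = 14*√(-3) = 14*(I*√3) = 14*I*√3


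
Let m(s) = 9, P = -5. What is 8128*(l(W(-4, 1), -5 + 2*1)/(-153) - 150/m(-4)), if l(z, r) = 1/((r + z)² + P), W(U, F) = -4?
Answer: -227992432/1683 ≈ -1.3547e+5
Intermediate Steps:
l(z, r) = 1/(-5 + (r + z)²) (l(z, r) = 1/((r + z)² - 5) = 1/(-5 + (r + z)²))
8128*(l(W(-4, 1), -5 + 2*1)/(-153) - 150/m(-4)) = 8128*(1/(-5 + ((-5 + 2*1) - 4)²*(-153)) - 150/9) = 8128*(-1/153/(-5 + ((-5 + 2) - 4)²) - 150*⅑) = 8128*(-1/153/(-5 + (-3 - 4)²) - 50/3) = 8128*(-1/153/(-5 + (-7)²) - 50/3) = 8128*(-1/153/(-5 + 49) - 50/3) = 8128*(-1/153/44 - 50/3) = 8128*((1/44)*(-1/153) - 50/3) = 8128*(-1/6732 - 50/3) = 8128*(-112201/6732) = -227992432/1683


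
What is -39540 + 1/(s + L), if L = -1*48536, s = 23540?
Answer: -988341841/24996 ≈ -39540.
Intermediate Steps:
L = -48536
-39540 + 1/(s + L) = -39540 + 1/(23540 - 48536) = -39540 + 1/(-24996) = -39540 - 1/24996 = -988341841/24996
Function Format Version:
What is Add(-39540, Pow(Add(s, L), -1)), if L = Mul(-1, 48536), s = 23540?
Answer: Rational(-988341841, 24996) ≈ -39540.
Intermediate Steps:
L = -48536
Add(-39540, Pow(Add(s, L), -1)) = Add(-39540, Pow(Add(23540, -48536), -1)) = Add(-39540, Pow(-24996, -1)) = Add(-39540, Rational(-1, 24996)) = Rational(-988341841, 24996)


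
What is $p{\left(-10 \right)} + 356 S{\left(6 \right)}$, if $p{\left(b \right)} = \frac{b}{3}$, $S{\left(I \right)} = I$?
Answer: $\frac{6398}{3} \approx 2132.7$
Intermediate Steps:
$p{\left(b \right)} = \frac{b}{3}$ ($p{\left(b \right)} = b \frac{1}{3} = \frac{b}{3}$)
$p{\left(-10 \right)} + 356 S{\left(6 \right)} = \frac{1}{3} \left(-10\right) + 356 \cdot 6 = - \frac{10}{3} + 2136 = \frac{6398}{3}$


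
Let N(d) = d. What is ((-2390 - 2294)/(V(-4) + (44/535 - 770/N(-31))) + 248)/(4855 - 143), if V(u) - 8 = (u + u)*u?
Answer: 1526943/40915132 ≈ 0.037320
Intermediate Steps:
V(u) = 8 + 2*u² (V(u) = 8 + (u + u)*u = 8 + (2*u)*u = 8 + 2*u²)
((-2390 - 2294)/(V(-4) + (44/535 - 770/N(-31))) + 248)/(4855 - 143) = ((-2390 - 2294)/((8 + 2*(-4)²) + (44/535 - 770/(-31))) + 248)/(4855 - 143) = (-4684/((8 + 2*16) + (44*(1/535) - 770*(-1/31))) + 248)/4712 = (-4684/((8 + 32) + (44/535 + 770/31)) + 248)*(1/4712) = (-4684/(40 + 413314/16585) + 248)*(1/4712) = (-4684/1076714/16585 + 248)*(1/4712) = (-4684*16585/1076714 + 248)*(1/4712) = (-38842070/538357 + 248)*(1/4712) = (94670466/538357)*(1/4712) = 1526943/40915132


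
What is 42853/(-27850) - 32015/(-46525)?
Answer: -44084723/51828850 ≈ -0.85058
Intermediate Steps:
42853/(-27850) - 32015/(-46525) = 42853*(-1/27850) - 32015*(-1/46525) = -42853/27850 + 6403/9305 = -44084723/51828850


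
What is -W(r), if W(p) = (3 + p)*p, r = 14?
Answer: -238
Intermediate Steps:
W(p) = p*(3 + p)
-W(r) = -14*(3 + 14) = -14*17 = -1*238 = -238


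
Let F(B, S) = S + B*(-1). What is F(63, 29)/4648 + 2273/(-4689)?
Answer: -5362165/10897236 ≈ -0.49207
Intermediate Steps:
F(B, S) = S - B
F(63, 29)/4648 + 2273/(-4689) = (29 - 1*63)/4648 + 2273/(-4689) = (29 - 63)*(1/4648) + 2273*(-1/4689) = -34*1/4648 - 2273/4689 = -17/2324 - 2273/4689 = -5362165/10897236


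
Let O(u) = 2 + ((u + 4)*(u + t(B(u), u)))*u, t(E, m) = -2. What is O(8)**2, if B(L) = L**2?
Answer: 334084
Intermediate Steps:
O(u) = 2 + u*(-2 + u)*(4 + u) (O(u) = 2 + ((u + 4)*(u - 2))*u = 2 + ((4 + u)*(-2 + u))*u = 2 + ((-2 + u)*(4 + u))*u = 2 + u*(-2 + u)*(4 + u))
O(8)**2 = (2 + 8**3 - 8*8 + 2*8**2)**2 = (2 + 512 - 64 + 2*64)**2 = (2 + 512 - 64 + 128)**2 = 578**2 = 334084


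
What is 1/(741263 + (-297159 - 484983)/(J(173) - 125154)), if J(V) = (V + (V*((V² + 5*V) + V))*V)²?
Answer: 143163264365015517/106121630833004497047614 ≈ 1.3490e-6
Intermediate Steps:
J(V) = (V + V²*(V² + 6*V))² (J(V) = (V + (V*(V² + 6*V))*V)² = (V + V²*(V² + 6*V))²)
1/(741263 + (-297159 - 484983)/(J(173) - 125154)) = 1/(741263 + (-297159 - 484983)/(173²*(1 + 173³ + 6*173²)² - 125154)) = 1/(741263 - 782142/(29929*(1 + 5177717 + 6*29929)² - 125154)) = 1/(741263 - 782142/(29929*(1 + 5177717 + 179574)² - 125154)) = 1/(741263 - 782142/(29929*5357292² - 125154)) = 1/(741263 - 782142/(29929*28700577573264 - 125154)) = 1/(741263 - 782142/(858979586190218256 - 125154)) = 1/(741263 - 782142/858979586190093102) = 1/(741263 - 782142*1/858979586190093102) = 1/(741263 - 130357/143163264365015517) = 1/(106121630833004497047614/143163264365015517) = 143163264365015517/106121630833004497047614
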